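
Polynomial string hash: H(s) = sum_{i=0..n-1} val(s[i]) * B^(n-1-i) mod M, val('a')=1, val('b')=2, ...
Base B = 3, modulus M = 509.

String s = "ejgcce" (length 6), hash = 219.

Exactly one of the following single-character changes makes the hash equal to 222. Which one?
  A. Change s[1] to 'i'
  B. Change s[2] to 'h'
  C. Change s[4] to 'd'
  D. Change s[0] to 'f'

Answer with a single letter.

Answer: C

Derivation:
Option A: s[1]='j'->'i', delta=(9-10)*3^4 mod 509 = 428, hash=219+428 mod 509 = 138
Option B: s[2]='g'->'h', delta=(8-7)*3^3 mod 509 = 27, hash=219+27 mod 509 = 246
Option C: s[4]='c'->'d', delta=(4-3)*3^1 mod 509 = 3, hash=219+3 mod 509 = 222 <-- target
Option D: s[0]='e'->'f', delta=(6-5)*3^5 mod 509 = 243, hash=219+243 mod 509 = 462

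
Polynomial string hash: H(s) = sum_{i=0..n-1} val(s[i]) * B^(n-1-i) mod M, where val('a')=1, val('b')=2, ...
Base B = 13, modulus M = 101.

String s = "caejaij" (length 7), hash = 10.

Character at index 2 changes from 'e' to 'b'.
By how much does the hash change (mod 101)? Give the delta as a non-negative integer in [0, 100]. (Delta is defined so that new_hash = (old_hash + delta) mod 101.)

Delta formula: (val(new) - val(old)) * B^(n-1-k) mod M
  val('b') - val('e') = 2 - 5 = -3
  B^(n-1-k) = 13^4 mod 101 = 79
  Delta = -3 * 79 mod 101 = 66

Answer: 66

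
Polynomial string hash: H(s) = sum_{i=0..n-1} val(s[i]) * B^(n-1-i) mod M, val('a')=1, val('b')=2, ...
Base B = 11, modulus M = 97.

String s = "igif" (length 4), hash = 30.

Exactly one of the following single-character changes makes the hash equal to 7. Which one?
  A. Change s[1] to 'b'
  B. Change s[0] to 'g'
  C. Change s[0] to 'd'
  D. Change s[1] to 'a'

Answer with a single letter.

Answer: A

Derivation:
Option A: s[1]='g'->'b', delta=(2-7)*11^2 mod 97 = 74, hash=30+74 mod 97 = 7 <-- target
Option B: s[0]='i'->'g', delta=(7-9)*11^3 mod 97 = 54, hash=30+54 mod 97 = 84
Option C: s[0]='i'->'d', delta=(4-9)*11^3 mod 97 = 38, hash=30+38 mod 97 = 68
Option D: s[1]='g'->'a', delta=(1-7)*11^2 mod 97 = 50, hash=30+50 mod 97 = 80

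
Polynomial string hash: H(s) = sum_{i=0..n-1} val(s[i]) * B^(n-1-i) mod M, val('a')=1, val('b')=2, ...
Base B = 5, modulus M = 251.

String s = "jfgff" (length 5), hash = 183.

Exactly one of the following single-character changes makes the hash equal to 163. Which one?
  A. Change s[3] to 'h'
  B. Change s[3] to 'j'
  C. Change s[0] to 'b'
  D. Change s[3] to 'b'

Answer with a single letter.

Option A: s[3]='f'->'h', delta=(8-6)*5^1 mod 251 = 10, hash=183+10 mod 251 = 193
Option B: s[3]='f'->'j', delta=(10-6)*5^1 mod 251 = 20, hash=183+20 mod 251 = 203
Option C: s[0]='j'->'b', delta=(2-10)*5^4 mod 251 = 20, hash=183+20 mod 251 = 203
Option D: s[3]='f'->'b', delta=(2-6)*5^1 mod 251 = 231, hash=183+231 mod 251 = 163 <-- target

Answer: D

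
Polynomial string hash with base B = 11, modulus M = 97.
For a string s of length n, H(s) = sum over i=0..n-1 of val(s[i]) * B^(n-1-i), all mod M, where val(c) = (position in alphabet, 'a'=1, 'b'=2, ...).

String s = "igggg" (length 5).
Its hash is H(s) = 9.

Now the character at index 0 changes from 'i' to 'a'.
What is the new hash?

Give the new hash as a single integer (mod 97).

val('i') = 9, val('a') = 1
Position k = 0, exponent = n-1-k = 4
B^4 mod M = 11^4 mod 97 = 91
Delta = (1 - 9) * 91 mod 97 = 48
New hash = (9 + 48) mod 97 = 57

Answer: 57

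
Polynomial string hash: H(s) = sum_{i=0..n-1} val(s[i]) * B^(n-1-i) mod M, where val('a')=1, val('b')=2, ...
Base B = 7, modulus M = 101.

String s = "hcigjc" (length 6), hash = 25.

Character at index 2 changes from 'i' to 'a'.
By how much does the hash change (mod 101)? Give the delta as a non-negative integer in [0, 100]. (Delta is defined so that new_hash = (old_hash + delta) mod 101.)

Delta formula: (val(new) - val(old)) * B^(n-1-k) mod M
  val('a') - val('i') = 1 - 9 = -8
  B^(n-1-k) = 7^3 mod 101 = 40
  Delta = -8 * 40 mod 101 = 84

Answer: 84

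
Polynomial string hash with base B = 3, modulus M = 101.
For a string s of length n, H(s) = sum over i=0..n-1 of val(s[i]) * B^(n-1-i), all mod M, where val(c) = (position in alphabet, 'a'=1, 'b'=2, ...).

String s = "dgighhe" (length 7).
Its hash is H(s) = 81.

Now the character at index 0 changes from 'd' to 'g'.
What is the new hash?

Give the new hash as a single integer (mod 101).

val('d') = 4, val('g') = 7
Position k = 0, exponent = n-1-k = 6
B^6 mod M = 3^6 mod 101 = 22
Delta = (7 - 4) * 22 mod 101 = 66
New hash = (81 + 66) mod 101 = 46

Answer: 46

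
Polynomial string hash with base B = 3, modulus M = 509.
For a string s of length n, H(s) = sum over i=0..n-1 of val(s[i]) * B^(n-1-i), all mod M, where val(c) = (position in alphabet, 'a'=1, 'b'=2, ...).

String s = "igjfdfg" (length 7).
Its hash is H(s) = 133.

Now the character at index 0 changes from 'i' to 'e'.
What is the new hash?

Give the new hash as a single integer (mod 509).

val('i') = 9, val('e') = 5
Position k = 0, exponent = n-1-k = 6
B^6 mod M = 3^6 mod 509 = 220
Delta = (5 - 9) * 220 mod 509 = 138
New hash = (133 + 138) mod 509 = 271

Answer: 271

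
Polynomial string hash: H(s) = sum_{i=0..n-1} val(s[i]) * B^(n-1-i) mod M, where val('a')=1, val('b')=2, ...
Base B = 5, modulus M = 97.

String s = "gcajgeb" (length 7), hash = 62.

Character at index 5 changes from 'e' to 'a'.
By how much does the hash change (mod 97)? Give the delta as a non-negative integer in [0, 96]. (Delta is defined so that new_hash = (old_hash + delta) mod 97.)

Answer: 77

Derivation:
Delta formula: (val(new) - val(old)) * B^(n-1-k) mod M
  val('a') - val('e') = 1 - 5 = -4
  B^(n-1-k) = 5^1 mod 97 = 5
  Delta = -4 * 5 mod 97 = 77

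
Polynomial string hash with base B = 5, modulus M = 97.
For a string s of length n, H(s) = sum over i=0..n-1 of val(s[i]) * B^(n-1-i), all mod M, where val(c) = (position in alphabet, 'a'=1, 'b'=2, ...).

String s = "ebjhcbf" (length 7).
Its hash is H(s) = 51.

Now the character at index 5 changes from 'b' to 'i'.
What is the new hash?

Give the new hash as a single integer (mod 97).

val('b') = 2, val('i') = 9
Position k = 5, exponent = n-1-k = 1
B^1 mod M = 5^1 mod 97 = 5
Delta = (9 - 2) * 5 mod 97 = 35
New hash = (51 + 35) mod 97 = 86

Answer: 86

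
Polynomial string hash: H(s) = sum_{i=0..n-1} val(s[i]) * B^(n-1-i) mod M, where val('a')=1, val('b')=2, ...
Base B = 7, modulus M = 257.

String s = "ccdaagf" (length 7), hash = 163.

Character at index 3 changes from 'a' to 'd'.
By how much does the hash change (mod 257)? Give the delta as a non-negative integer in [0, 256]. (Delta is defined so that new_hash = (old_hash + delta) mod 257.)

Answer: 1

Derivation:
Delta formula: (val(new) - val(old)) * B^(n-1-k) mod M
  val('d') - val('a') = 4 - 1 = 3
  B^(n-1-k) = 7^3 mod 257 = 86
  Delta = 3 * 86 mod 257 = 1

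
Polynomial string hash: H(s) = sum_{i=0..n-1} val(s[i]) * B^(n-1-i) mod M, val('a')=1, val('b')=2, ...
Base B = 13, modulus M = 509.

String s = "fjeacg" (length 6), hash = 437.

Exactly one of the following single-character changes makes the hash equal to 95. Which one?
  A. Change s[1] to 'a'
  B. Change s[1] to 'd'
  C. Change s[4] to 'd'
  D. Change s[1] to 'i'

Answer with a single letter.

Option A: s[1]='j'->'a', delta=(1-10)*13^4 mod 509 = 505, hash=437+505 mod 509 = 433
Option B: s[1]='j'->'d', delta=(4-10)*13^4 mod 509 = 167, hash=437+167 mod 509 = 95 <-- target
Option C: s[4]='c'->'d', delta=(4-3)*13^1 mod 509 = 13, hash=437+13 mod 509 = 450
Option D: s[1]='j'->'i', delta=(9-10)*13^4 mod 509 = 452, hash=437+452 mod 509 = 380

Answer: B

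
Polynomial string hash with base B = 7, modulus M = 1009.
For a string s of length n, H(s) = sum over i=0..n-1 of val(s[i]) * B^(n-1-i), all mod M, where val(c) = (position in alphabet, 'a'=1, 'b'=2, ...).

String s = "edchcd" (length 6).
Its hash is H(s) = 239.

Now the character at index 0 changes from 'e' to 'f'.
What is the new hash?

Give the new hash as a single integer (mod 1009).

val('e') = 5, val('f') = 6
Position k = 0, exponent = n-1-k = 5
B^5 mod M = 7^5 mod 1009 = 663
Delta = (6 - 5) * 663 mod 1009 = 663
New hash = (239 + 663) mod 1009 = 902

Answer: 902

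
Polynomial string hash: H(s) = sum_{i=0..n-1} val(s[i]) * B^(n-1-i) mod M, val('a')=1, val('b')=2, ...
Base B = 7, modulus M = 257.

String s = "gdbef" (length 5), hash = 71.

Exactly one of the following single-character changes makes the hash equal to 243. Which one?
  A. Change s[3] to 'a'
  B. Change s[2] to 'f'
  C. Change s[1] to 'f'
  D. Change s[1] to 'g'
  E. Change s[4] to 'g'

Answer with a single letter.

Answer: C

Derivation:
Option A: s[3]='e'->'a', delta=(1-5)*7^1 mod 257 = 229, hash=71+229 mod 257 = 43
Option B: s[2]='b'->'f', delta=(6-2)*7^2 mod 257 = 196, hash=71+196 mod 257 = 10
Option C: s[1]='d'->'f', delta=(6-4)*7^3 mod 257 = 172, hash=71+172 mod 257 = 243 <-- target
Option D: s[1]='d'->'g', delta=(7-4)*7^3 mod 257 = 1, hash=71+1 mod 257 = 72
Option E: s[4]='f'->'g', delta=(7-6)*7^0 mod 257 = 1, hash=71+1 mod 257 = 72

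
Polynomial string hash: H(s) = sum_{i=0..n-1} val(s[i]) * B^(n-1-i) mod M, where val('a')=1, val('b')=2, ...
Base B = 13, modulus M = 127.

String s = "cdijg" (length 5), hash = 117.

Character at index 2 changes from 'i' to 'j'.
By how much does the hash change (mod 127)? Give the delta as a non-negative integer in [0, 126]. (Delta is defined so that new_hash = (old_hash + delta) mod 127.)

Answer: 42

Derivation:
Delta formula: (val(new) - val(old)) * B^(n-1-k) mod M
  val('j') - val('i') = 10 - 9 = 1
  B^(n-1-k) = 13^2 mod 127 = 42
  Delta = 1 * 42 mod 127 = 42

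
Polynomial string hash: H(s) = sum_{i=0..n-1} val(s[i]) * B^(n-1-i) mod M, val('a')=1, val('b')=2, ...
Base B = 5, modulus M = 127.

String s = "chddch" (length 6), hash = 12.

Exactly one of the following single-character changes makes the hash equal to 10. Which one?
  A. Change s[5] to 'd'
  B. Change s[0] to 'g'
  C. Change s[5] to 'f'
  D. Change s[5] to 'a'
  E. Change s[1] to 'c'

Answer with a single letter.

Answer: C

Derivation:
Option A: s[5]='h'->'d', delta=(4-8)*5^0 mod 127 = 123, hash=12+123 mod 127 = 8
Option B: s[0]='c'->'g', delta=(7-3)*5^5 mod 127 = 54, hash=12+54 mod 127 = 66
Option C: s[5]='h'->'f', delta=(6-8)*5^0 mod 127 = 125, hash=12+125 mod 127 = 10 <-- target
Option D: s[5]='h'->'a', delta=(1-8)*5^0 mod 127 = 120, hash=12+120 mod 127 = 5
Option E: s[1]='h'->'c', delta=(3-8)*5^4 mod 127 = 50, hash=12+50 mod 127 = 62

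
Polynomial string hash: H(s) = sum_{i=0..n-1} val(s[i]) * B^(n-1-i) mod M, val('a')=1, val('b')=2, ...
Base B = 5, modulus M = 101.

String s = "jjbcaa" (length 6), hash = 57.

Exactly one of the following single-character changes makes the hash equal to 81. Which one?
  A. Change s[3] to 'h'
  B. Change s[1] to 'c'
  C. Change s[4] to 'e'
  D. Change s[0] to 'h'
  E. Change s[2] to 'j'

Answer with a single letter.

Answer: A

Derivation:
Option A: s[3]='c'->'h', delta=(8-3)*5^2 mod 101 = 24, hash=57+24 mod 101 = 81 <-- target
Option B: s[1]='j'->'c', delta=(3-10)*5^4 mod 101 = 69, hash=57+69 mod 101 = 25
Option C: s[4]='a'->'e', delta=(5-1)*5^1 mod 101 = 20, hash=57+20 mod 101 = 77
Option D: s[0]='j'->'h', delta=(8-10)*5^5 mod 101 = 12, hash=57+12 mod 101 = 69
Option E: s[2]='b'->'j', delta=(10-2)*5^3 mod 101 = 91, hash=57+91 mod 101 = 47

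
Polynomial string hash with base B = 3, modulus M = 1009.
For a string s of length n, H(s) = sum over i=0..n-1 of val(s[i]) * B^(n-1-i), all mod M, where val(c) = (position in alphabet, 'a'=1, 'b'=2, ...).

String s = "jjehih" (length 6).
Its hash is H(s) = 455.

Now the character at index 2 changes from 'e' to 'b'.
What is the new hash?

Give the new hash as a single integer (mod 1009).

val('e') = 5, val('b') = 2
Position k = 2, exponent = n-1-k = 3
B^3 mod M = 3^3 mod 1009 = 27
Delta = (2 - 5) * 27 mod 1009 = 928
New hash = (455 + 928) mod 1009 = 374

Answer: 374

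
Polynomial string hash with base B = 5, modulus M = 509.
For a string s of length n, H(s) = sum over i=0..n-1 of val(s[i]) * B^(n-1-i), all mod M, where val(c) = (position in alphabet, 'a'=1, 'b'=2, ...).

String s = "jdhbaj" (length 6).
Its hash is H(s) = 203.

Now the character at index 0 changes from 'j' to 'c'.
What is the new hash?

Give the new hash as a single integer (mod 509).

Answer: 215

Derivation:
val('j') = 10, val('c') = 3
Position k = 0, exponent = n-1-k = 5
B^5 mod M = 5^5 mod 509 = 71
Delta = (3 - 10) * 71 mod 509 = 12
New hash = (203 + 12) mod 509 = 215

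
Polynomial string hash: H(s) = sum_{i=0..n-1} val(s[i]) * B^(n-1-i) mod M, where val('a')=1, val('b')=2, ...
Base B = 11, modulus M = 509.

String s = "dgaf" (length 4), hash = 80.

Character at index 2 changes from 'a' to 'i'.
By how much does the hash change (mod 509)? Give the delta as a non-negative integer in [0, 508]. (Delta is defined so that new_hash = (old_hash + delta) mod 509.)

Answer: 88

Derivation:
Delta formula: (val(new) - val(old)) * B^(n-1-k) mod M
  val('i') - val('a') = 9 - 1 = 8
  B^(n-1-k) = 11^1 mod 509 = 11
  Delta = 8 * 11 mod 509 = 88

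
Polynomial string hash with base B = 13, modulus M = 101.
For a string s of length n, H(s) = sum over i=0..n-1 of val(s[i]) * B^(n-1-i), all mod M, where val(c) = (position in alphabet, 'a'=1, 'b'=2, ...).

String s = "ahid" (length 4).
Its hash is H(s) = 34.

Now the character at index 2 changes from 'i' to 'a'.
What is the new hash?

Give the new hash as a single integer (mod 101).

val('i') = 9, val('a') = 1
Position k = 2, exponent = n-1-k = 1
B^1 mod M = 13^1 mod 101 = 13
Delta = (1 - 9) * 13 mod 101 = 98
New hash = (34 + 98) mod 101 = 31

Answer: 31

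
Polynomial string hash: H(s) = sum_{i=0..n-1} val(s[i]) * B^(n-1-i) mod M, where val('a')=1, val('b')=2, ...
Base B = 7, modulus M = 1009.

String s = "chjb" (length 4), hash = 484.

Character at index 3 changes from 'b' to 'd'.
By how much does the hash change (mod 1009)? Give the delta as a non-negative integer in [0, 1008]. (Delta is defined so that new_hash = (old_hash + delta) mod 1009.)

Delta formula: (val(new) - val(old)) * B^(n-1-k) mod M
  val('d') - val('b') = 4 - 2 = 2
  B^(n-1-k) = 7^0 mod 1009 = 1
  Delta = 2 * 1 mod 1009 = 2

Answer: 2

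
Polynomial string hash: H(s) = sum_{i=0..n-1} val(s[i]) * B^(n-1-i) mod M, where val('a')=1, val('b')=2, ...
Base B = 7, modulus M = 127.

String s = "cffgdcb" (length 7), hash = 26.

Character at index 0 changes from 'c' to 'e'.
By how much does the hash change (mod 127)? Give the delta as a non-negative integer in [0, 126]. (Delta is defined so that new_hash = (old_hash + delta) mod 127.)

Answer: 94

Derivation:
Delta formula: (val(new) - val(old)) * B^(n-1-k) mod M
  val('e') - val('c') = 5 - 3 = 2
  B^(n-1-k) = 7^6 mod 127 = 47
  Delta = 2 * 47 mod 127 = 94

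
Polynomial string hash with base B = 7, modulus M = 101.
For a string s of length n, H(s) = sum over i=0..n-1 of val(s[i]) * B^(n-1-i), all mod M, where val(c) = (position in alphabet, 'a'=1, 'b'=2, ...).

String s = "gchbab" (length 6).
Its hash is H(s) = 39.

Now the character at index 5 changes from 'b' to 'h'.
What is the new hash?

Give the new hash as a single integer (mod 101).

Answer: 45

Derivation:
val('b') = 2, val('h') = 8
Position k = 5, exponent = n-1-k = 0
B^0 mod M = 7^0 mod 101 = 1
Delta = (8 - 2) * 1 mod 101 = 6
New hash = (39 + 6) mod 101 = 45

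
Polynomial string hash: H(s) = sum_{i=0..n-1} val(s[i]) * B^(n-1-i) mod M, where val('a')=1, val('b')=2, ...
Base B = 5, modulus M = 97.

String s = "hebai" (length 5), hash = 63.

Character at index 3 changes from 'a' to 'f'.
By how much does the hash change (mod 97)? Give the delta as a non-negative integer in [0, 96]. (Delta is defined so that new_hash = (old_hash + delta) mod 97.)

Delta formula: (val(new) - val(old)) * B^(n-1-k) mod M
  val('f') - val('a') = 6 - 1 = 5
  B^(n-1-k) = 5^1 mod 97 = 5
  Delta = 5 * 5 mod 97 = 25

Answer: 25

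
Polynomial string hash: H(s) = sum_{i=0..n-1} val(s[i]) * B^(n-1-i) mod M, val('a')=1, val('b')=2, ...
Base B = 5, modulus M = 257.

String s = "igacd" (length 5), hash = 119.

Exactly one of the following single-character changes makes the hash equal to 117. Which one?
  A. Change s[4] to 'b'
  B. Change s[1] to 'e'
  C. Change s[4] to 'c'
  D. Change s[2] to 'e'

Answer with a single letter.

Answer: A

Derivation:
Option A: s[4]='d'->'b', delta=(2-4)*5^0 mod 257 = 255, hash=119+255 mod 257 = 117 <-- target
Option B: s[1]='g'->'e', delta=(5-7)*5^3 mod 257 = 7, hash=119+7 mod 257 = 126
Option C: s[4]='d'->'c', delta=(3-4)*5^0 mod 257 = 256, hash=119+256 mod 257 = 118
Option D: s[2]='a'->'e', delta=(5-1)*5^2 mod 257 = 100, hash=119+100 mod 257 = 219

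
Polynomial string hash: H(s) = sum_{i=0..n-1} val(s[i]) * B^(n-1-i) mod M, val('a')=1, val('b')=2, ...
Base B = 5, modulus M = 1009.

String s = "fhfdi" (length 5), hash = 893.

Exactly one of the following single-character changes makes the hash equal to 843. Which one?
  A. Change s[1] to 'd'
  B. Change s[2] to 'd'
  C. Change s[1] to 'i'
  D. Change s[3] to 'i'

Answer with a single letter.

Answer: B

Derivation:
Option A: s[1]='h'->'d', delta=(4-8)*5^3 mod 1009 = 509, hash=893+509 mod 1009 = 393
Option B: s[2]='f'->'d', delta=(4-6)*5^2 mod 1009 = 959, hash=893+959 mod 1009 = 843 <-- target
Option C: s[1]='h'->'i', delta=(9-8)*5^3 mod 1009 = 125, hash=893+125 mod 1009 = 9
Option D: s[3]='d'->'i', delta=(9-4)*5^1 mod 1009 = 25, hash=893+25 mod 1009 = 918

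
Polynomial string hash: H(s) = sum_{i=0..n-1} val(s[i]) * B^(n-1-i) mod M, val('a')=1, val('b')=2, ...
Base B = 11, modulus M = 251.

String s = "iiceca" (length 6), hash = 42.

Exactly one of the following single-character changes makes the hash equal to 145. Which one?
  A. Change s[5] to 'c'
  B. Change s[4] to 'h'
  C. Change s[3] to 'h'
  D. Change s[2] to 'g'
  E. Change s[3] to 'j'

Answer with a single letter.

Option A: s[5]='a'->'c', delta=(3-1)*11^0 mod 251 = 2, hash=42+2 mod 251 = 44
Option B: s[4]='c'->'h', delta=(8-3)*11^1 mod 251 = 55, hash=42+55 mod 251 = 97
Option C: s[3]='e'->'h', delta=(8-5)*11^2 mod 251 = 112, hash=42+112 mod 251 = 154
Option D: s[2]='c'->'g', delta=(7-3)*11^3 mod 251 = 53, hash=42+53 mod 251 = 95
Option E: s[3]='e'->'j', delta=(10-5)*11^2 mod 251 = 103, hash=42+103 mod 251 = 145 <-- target

Answer: E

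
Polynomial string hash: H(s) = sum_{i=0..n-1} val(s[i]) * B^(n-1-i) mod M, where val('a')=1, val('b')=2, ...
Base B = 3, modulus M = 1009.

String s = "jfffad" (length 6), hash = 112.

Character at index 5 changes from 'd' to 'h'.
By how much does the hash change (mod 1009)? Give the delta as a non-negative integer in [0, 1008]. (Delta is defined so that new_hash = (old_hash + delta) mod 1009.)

Delta formula: (val(new) - val(old)) * B^(n-1-k) mod M
  val('h') - val('d') = 8 - 4 = 4
  B^(n-1-k) = 3^0 mod 1009 = 1
  Delta = 4 * 1 mod 1009 = 4

Answer: 4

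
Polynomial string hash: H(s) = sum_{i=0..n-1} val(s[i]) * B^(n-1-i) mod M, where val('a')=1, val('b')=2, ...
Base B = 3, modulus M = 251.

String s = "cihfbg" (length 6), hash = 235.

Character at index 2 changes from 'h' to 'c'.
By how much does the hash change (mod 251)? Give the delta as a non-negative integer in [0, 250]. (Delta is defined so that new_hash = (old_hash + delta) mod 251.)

Delta formula: (val(new) - val(old)) * B^(n-1-k) mod M
  val('c') - val('h') = 3 - 8 = -5
  B^(n-1-k) = 3^3 mod 251 = 27
  Delta = -5 * 27 mod 251 = 116

Answer: 116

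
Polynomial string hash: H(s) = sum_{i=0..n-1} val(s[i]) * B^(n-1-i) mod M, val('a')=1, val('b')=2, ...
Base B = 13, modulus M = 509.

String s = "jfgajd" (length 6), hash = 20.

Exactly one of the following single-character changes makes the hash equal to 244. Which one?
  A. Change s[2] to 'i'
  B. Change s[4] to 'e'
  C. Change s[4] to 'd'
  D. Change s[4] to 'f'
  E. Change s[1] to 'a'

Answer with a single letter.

Option A: s[2]='g'->'i', delta=(9-7)*13^3 mod 509 = 322, hash=20+322 mod 509 = 342
Option B: s[4]='j'->'e', delta=(5-10)*13^1 mod 509 = 444, hash=20+444 mod 509 = 464
Option C: s[4]='j'->'d', delta=(4-10)*13^1 mod 509 = 431, hash=20+431 mod 509 = 451
Option D: s[4]='j'->'f', delta=(6-10)*13^1 mod 509 = 457, hash=20+457 mod 509 = 477
Option E: s[1]='f'->'a', delta=(1-6)*13^4 mod 509 = 224, hash=20+224 mod 509 = 244 <-- target

Answer: E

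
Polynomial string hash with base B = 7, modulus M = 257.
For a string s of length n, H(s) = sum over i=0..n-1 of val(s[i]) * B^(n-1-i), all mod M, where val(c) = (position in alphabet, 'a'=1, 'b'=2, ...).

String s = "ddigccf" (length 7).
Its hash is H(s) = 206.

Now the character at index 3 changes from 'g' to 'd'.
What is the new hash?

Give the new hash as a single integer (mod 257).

Answer: 205

Derivation:
val('g') = 7, val('d') = 4
Position k = 3, exponent = n-1-k = 3
B^3 mod M = 7^3 mod 257 = 86
Delta = (4 - 7) * 86 mod 257 = 256
New hash = (206 + 256) mod 257 = 205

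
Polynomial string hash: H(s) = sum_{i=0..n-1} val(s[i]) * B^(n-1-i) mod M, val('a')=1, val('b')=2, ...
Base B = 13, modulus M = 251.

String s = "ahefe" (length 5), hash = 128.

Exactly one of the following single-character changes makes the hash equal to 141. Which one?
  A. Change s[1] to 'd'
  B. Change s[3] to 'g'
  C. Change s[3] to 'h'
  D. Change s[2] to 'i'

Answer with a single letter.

Option A: s[1]='h'->'d', delta=(4-8)*13^3 mod 251 = 248, hash=128+248 mod 251 = 125
Option B: s[3]='f'->'g', delta=(7-6)*13^1 mod 251 = 13, hash=128+13 mod 251 = 141 <-- target
Option C: s[3]='f'->'h', delta=(8-6)*13^1 mod 251 = 26, hash=128+26 mod 251 = 154
Option D: s[2]='e'->'i', delta=(9-5)*13^2 mod 251 = 174, hash=128+174 mod 251 = 51

Answer: B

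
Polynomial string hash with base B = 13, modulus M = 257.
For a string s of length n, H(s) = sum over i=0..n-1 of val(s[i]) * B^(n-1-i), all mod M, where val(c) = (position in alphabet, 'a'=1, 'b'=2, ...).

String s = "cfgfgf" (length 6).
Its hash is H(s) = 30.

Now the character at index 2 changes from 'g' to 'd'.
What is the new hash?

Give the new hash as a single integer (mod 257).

val('g') = 7, val('d') = 4
Position k = 2, exponent = n-1-k = 3
B^3 mod M = 13^3 mod 257 = 141
Delta = (4 - 7) * 141 mod 257 = 91
New hash = (30 + 91) mod 257 = 121

Answer: 121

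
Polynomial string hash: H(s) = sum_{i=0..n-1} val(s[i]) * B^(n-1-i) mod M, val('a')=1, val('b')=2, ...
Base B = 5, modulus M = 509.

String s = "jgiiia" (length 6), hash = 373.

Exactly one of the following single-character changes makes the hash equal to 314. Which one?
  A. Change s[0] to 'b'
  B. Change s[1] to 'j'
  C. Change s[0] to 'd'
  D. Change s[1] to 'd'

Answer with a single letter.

Option A: s[0]='j'->'b', delta=(2-10)*5^5 mod 509 = 450, hash=373+450 mod 509 = 314 <-- target
Option B: s[1]='g'->'j', delta=(10-7)*5^4 mod 509 = 348, hash=373+348 mod 509 = 212
Option C: s[0]='j'->'d', delta=(4-10)*5^5 mod 509 = 83, hash=373+83 mod 509 = 456
Option D: s[1]='g'->'d', delta=(4-7)*5^4 mod 509 = 161, hash=373+161 mod 509 = 25

Answer: A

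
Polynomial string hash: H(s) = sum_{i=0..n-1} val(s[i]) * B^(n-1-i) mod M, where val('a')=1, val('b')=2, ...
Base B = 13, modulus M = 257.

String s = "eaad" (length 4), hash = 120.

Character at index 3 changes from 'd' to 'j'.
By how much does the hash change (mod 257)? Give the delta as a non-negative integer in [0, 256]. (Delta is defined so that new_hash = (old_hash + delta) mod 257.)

Delta formula: (val(new) - val(old)) * B^(n-1-k) mod M
  val('j') - val('d') = 10 - 4 = 6
  B^(n-1-k) = 13^0 mod 257 = 1
  Delta = 6 * 1 mod 257 = 6

Answer: 6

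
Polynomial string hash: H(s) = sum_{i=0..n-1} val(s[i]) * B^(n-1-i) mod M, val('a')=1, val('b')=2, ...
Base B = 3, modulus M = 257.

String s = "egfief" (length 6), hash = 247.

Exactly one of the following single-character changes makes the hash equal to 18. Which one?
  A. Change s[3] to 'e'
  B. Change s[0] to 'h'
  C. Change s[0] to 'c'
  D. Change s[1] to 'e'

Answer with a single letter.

Answer: C

Derivation:
Option A: s[3]='i'->'e', delta=(5-9)*3^2 mod 257 = 221, hash=247+221 mod 257 = 211
Option B: s[0]='e'->'h', delta=(8-5)*3^5 mod 257 = 215, hash=247+215 mod 257 = 205
Option C: s[0]='e'->'c', delta=(3-5)*3^5 mod 257 = 28, hash=247+28 mod 257 = 18 <-- target
Option D: s[1]='g'->'e', delta=(5-7)*3^4 mod 257 = 95, hash=247+95 mod 257 = 85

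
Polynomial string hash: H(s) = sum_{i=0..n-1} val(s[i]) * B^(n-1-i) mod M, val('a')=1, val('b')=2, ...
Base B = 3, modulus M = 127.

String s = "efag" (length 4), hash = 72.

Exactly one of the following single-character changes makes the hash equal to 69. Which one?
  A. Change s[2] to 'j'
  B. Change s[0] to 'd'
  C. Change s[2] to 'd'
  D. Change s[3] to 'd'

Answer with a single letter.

Answer: D

Derivation:
Option A: s[2]='a'->'j', delta=(10-1)*3^1 mod 127 = 27, hash=72+27 mod 127 = 99
Option B: s[0]='e'->'d', delta=(4-5)*3^3 mod 127 = 100, hash=72+100 mod 127 = 45
Option C: s[2]='a'->'d', delta=(4-1)*3^1 mod 127 = 9, hash=72+9 mod 127 = 81
Option D: s[3]='g'->'d', delta=(4-7)*3^0 mod 127 = 124, hash=72+124 mod 127 = 69 <-- target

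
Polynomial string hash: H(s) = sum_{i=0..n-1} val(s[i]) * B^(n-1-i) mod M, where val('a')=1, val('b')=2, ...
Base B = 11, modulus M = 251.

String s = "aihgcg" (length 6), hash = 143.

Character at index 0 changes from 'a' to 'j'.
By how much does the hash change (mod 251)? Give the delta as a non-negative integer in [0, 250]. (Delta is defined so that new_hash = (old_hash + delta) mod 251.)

Answer: 185

Derivation:
Delta formula: (val(new) - val(old)) * B^(n-1-k) mod M
  val('j') - val('a') = 10 - 1 = 9
  B^(n-1-k) = 11^5 mod 251 = 160
  Delta = 9 * 160 mod 251 = 185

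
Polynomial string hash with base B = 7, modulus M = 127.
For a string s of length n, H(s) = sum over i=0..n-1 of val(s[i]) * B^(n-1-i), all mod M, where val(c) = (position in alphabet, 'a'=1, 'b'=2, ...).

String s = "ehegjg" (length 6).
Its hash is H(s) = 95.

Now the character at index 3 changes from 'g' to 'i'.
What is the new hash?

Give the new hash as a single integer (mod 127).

Answer: 66

Derivation:
val('g') = 7, val('i') = 9
Position k = 3, exponent = n-1-k = 2
B^2 mod M = 7^2 mod 127 = 49
Delta = (9 - 7) * 49 mod 127 = 98
New hash = (95 + 98) mod 127 = 66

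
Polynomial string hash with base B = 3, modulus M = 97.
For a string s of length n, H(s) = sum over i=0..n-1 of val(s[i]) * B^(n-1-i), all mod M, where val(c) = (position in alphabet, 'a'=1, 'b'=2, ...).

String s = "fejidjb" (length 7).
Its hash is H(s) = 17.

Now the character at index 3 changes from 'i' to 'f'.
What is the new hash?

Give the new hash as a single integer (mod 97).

val('i') = 9, val('f') = 6
Position k = 3, exponent = n-1-k = 3
B^3 mod M = 3^3 mod 97 = 27
Delta = (6 - 9) * 27 mod 97 = 16
New hash = (17 + 16) mod 97 = 33

Answer: 33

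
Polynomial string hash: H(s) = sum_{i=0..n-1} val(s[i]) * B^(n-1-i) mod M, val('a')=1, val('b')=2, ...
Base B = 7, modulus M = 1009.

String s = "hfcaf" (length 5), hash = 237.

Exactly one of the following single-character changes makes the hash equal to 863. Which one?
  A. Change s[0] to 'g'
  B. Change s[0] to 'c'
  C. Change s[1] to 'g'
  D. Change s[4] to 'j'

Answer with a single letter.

Answer: A

Derivation:
Option A: s[0]='h'->'g', delta=(7-8)*7^4 mod 1009 = 626, hash=237+626 mod 1009 = 863 <-- target
Option B: s[0]='h'->'c', delta=(3-8)*7^4 mod 1009 = 103, hash=237+103 mod 1009 = 340
Option C: s[1]='f'->'g', delta=(7-6)*7^3 mod 1009 = 343, hash=237+343 mod 1009 = 580
Option D: s[4]='f'->'j', delta=(10-6)*7^0 mod 1009 = 4, hash=237+4 mod 1009 = 241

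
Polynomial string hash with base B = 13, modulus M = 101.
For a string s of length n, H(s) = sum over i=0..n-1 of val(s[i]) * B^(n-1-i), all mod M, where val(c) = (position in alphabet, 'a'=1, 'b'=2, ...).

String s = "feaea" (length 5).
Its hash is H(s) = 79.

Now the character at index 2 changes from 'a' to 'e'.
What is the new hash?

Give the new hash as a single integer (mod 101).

Answer: 48

Derivation:
val('a') = 1, val('e') = 5
Position k = 2, exponent = n-1-k = 2
B^2 mod M = 13^2 mod 101 = 68
Delta = (5 - 1) * 68 mod 101 = 70
New hash = (79 + 70) mod 101 = 48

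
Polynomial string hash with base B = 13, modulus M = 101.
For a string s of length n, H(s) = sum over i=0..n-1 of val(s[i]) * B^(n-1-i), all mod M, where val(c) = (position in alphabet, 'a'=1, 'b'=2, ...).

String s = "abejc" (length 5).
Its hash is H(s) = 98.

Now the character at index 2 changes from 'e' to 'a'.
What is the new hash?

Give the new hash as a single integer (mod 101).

val('e') = 5, val('a') = 1
Position k = 2, exponent = n-1-k = 2
B^2 mod M = 13^2 mod 101 = 68
Delta = (1 - 5) * 68 mod 101 = 31
New hash = (98 + 31) mod 101 = 28

Answer: 28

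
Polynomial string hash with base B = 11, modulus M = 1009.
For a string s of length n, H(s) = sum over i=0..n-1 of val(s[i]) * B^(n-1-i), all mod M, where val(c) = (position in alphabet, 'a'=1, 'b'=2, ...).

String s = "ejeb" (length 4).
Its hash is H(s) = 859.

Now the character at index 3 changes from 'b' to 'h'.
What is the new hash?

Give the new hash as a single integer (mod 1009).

val('b') = 2, val('h') = 8
Position k = 3, exponent = n-1-k = 0
B^0 mod M = 11^0 mod 1009 = 1
Delta = (8 - 2) * 1 mod 1009 = 6
New hash = (859 + 6) mod 1009 = 865

Answer: 865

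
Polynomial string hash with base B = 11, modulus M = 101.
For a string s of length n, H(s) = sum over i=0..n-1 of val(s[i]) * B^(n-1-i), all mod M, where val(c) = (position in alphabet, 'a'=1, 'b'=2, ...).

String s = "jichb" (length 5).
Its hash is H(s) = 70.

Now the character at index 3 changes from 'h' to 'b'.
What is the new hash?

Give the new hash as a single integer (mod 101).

Answer: 4

Derivation:
val('h') = 8, val('b') = 2
Position k = 3, exponent = n-1-k = 1
B^1 mod M = 11^1 mod 101 = 11
Delta = (2 - 8) * 11 mod 101 = 35
New hash = (70 + 35) mod 101 = 4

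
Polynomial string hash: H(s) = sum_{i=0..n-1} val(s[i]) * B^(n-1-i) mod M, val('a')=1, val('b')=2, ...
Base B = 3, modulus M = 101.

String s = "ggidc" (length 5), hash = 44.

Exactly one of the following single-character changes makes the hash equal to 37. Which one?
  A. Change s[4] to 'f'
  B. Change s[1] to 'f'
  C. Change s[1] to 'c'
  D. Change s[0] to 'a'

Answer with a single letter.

Option A: s[4]='c'->'f', delta=(6-3)*3^0 mod 101 = 3, hash=44+3 mod 101 = 47
Option B: s[1]='g'->'f', delta=(6-7)*3^3 mod 101 = 74, hash=44+74 mod 101 = 17
Option C: s[1]='g'->'c', delta=(3-7)*3^3 mod 101 = 94, hash=44+94 mod 101 = 37 <-- target
Option D: s[0]='g'->'a', delta=(1-7)*3^4 mod 101 = 19, hash=44+19 mod 101 = 63

Answer: C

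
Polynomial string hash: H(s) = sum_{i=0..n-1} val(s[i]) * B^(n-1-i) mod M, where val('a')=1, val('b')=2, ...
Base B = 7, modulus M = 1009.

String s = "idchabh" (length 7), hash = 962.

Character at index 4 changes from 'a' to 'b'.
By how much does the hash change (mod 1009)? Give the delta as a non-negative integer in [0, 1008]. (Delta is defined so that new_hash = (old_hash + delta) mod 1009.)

Answer: 49

Derivation:
Delta formula: (val(new) - val(old)) * B^(n-1-k) mod M
  val('b') - val('a') = 2 - 1 = 1
  B^(n-1-k) = 7^2 mod 1009 = 49
  Delta = 1 * 49 mod 1009 = 49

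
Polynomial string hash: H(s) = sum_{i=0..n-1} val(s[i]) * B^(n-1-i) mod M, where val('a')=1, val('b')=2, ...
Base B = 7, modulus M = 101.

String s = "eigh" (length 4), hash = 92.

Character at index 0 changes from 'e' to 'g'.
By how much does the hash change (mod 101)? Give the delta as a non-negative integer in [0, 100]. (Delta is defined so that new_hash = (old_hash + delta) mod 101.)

Delta formula: (val(new) - val(old)) * B^(n-1-k) mod M
  val('g') - val('e') = 7 - 5 = 2
  B^(n-1-k) = 7^3 mod 101 = 40
  Delta = 2 * 40 mod 101 = 80

Answer: 80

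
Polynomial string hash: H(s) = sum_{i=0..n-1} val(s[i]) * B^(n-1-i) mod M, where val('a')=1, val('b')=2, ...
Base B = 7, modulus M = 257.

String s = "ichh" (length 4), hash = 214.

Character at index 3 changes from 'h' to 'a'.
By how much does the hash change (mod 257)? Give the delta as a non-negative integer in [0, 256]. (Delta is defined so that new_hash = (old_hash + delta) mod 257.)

Delta formula: (val(new) - val(old)) * B^(n-1-k) mod M
  val('a') - val('h') = 1 - 8 = -7
  B^(n-1-k) = 7^0 mod 257 = 1
  Delta = -7 * 1 mod 257 = 250

Answer: 250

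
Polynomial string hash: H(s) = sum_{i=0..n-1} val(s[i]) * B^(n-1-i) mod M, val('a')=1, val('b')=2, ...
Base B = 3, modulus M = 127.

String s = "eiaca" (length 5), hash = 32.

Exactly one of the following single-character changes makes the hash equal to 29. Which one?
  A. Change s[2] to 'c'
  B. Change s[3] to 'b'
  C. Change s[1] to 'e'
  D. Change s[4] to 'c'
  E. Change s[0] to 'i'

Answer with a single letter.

Answer: B

Derivation:
Option A: s[2]='a'->'c', delta=(3-1)*3^2 mod 127 = 18, hash=32+18 mod 127 = 50
Option B: s[3]='c'->'b', delta=(2-3)*3^1 mod 127 = 124, hash=32+124 mod 127 = 29 <-- target
Option C: s[1]='i'->'e', delta=(5-9)*3^3 mod 127 = 19, hash=32+19 mod 127 = 51
Option D: s[4]='a'->'c', delta=(3-1)*3^0 mod 127 = 2, hash=32+2 mod 127 = 34
Option E: s[0]='e'->'i', delta=(9-5)*3^4 mod 127 = 70, hash=32+70 mod 127 = 102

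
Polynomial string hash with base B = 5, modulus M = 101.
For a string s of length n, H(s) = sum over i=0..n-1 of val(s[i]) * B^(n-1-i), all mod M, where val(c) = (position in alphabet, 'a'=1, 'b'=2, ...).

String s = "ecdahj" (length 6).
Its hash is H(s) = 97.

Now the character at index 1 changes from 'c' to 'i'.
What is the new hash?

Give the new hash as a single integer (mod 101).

val('c') = 3, val('i') = 9
Position k = 1, exponent = n-1-k = 4
B^4 mod M = 5^4 mod 101 = 19
Delta = (9 - 3) * 19 mod 101 = 13
New hash = (97 + 13) mod 101 = 9

Answer: 9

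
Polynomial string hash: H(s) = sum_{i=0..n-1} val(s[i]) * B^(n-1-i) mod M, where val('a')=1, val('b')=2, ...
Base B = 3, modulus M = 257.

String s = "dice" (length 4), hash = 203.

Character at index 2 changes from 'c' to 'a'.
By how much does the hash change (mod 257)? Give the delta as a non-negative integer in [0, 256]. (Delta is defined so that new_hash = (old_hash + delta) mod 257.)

Answer: 251

Derivation:
Delta formula: (val(new) - val(old)) * B^(n-1-k) mod M
  val('a') - val('c') = 1 - 3 = -2
  B^(n-1-k) = 3^1 mod 257 = 3
  Delta = -2 * 3 mod 257 = 251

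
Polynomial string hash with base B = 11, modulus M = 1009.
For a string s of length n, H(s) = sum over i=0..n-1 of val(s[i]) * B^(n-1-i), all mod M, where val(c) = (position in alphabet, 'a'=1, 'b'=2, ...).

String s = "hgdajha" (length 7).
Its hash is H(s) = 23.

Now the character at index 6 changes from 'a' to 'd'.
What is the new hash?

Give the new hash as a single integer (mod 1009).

Answer: 26

Derivation:
val('a') = 1, val('d') = 4
Position k = 6, exponent = n-1-k = 0
B^0 mod M = 11^0 mod 1009 = 1
Delta = (4 - 1) * 1 mod 1009 = 3
New hash = (23 + 3) mod 1009 = 26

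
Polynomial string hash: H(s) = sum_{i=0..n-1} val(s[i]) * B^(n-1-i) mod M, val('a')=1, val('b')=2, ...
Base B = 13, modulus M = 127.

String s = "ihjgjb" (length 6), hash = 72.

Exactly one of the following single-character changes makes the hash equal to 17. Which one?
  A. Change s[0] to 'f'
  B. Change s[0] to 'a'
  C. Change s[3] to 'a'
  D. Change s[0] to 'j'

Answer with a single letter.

Option A: s[0]='i'->'f', delta=(6-9)*13^5 mod 127 = 38, hash=72+38 mod 127 = 110
Option B: s[0]='i'->'a', delta=(1-9)*13^5 mod 127 = 59, hash=72+59 mod 127 = 4
Option C: s[3]='g'->'a', delta=(1-7)*13^2 mod 127 = 2, hash=72+2 mod 127 = 74
Option D: s[0]='i'->'j', delta=(10-9)*13^5 mod 127 = 72, hash=72+72 mod 127 = 17 <-- target

Answer: D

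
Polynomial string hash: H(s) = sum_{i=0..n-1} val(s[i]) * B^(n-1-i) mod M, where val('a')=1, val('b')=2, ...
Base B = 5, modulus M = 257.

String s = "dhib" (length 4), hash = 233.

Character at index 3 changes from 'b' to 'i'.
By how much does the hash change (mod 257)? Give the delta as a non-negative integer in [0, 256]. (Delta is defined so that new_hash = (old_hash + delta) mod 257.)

Delta formula: (val(new) - val(old)) * B^(n-1-k) mod M
  val('i') - val('b') = 9 - 2 = 7
  B^(n-1-k) = 5^0 mod 257 = 1
  Delta = 7 * 1 mod 257 = 7

Answer: 7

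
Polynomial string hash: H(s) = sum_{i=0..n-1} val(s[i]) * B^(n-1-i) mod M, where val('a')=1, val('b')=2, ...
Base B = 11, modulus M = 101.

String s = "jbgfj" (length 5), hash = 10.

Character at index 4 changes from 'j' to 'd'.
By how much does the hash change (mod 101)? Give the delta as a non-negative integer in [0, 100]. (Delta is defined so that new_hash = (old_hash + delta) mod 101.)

Delta formula: (val(new) - val(old)) * B^(n-1-k) mod M
  val('d') - val('j') = 4 - 10 = -6
  B^(n-1-k) = 11^0 mod 101 = 1
  Delta = -6 * 1 mod 101 = 95

Answer: 95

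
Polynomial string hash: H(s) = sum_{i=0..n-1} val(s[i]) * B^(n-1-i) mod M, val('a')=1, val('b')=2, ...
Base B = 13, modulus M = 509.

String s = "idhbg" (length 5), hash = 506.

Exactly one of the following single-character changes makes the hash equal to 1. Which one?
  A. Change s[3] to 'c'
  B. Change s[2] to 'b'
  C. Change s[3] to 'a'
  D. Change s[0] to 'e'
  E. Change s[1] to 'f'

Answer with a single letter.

Option A: s[3]='b'->'c', delta=(3-2)*13^1 mod 509 = 13, hash=506+13 mod 509 = 10
Option B: s[2]='h'->'b', delta=(2-8)*13^2 mod 509 = 4, hash=506+4 mod 509 = 1 <-- target
Option C: s[3]='b'->'a', delta=(1-2)*13^1 mod 509 = 496, hash=506+496 mod 509 = 493
Option D: s[0]='i'->'e', delta=(5-9)*13^4 mod 509 = 281, hash=506+281 mod 509 = 278
Option E: s[1]='d'->'f', delta=(6-4)*13^3 mod 509 = 322, hash=506+322 mod 509 = 319

Answer: B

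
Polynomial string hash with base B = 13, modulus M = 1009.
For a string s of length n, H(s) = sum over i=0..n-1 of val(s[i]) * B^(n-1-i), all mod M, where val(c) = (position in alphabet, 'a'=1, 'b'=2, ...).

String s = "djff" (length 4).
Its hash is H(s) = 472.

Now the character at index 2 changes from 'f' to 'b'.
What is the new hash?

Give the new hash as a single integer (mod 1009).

val('f') = 6, val('b') = 2
Position k = 2, exponent = n-1-k = 1
B^1 mod M = 13^1 mod 1009 = 13
Delta = (2 - 6) * 13 mod 1009 = 957
New hash = (472 + 957) mod 1009 = 420

Answer: 420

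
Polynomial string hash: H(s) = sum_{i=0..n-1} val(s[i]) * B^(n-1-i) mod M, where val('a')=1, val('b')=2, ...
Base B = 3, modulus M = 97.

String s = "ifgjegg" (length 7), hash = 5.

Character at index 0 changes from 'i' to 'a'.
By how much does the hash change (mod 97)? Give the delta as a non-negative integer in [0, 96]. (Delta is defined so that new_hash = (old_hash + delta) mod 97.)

Delta formula: (val(new) - val(old)) * B^(n-1-k) mod M
  val('a') - val('i') = 1 - 9 = -8
  B^(n-1-k) = 3^6 mod 97 = 50
  Delta = -8 * 50 mod 97 = 85

Answer: 85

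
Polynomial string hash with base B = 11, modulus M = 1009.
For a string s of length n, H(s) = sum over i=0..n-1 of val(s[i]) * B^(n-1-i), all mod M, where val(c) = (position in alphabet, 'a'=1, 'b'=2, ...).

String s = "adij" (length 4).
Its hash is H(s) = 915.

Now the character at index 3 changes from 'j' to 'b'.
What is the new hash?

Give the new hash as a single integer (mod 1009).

val('j') = 10, val('b') = 2
Position k = 3, exponent = n-1-k = 0
B^0 mod M = 11^0 mod 1009 = 1
Delta = (2 - 10) * 1 mod 1009 = 1001
New hash = (915 + 1001) mod 1009 = 907

Answer: 907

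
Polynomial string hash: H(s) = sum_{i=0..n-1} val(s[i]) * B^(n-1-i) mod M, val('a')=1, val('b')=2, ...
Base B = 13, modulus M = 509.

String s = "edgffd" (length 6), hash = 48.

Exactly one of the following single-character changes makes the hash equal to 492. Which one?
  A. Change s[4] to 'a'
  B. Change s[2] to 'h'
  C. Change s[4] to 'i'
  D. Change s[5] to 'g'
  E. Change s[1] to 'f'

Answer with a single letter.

Answer: A

Derivation:
Option A: s[4]='f'->'a', delta=(1-6)*13^1 mod 509 = 444, hash=48+444 mod 509 = 492 <-- target
Option B: s[2]='g'->'h', delta=(8-7)*13^3 mod 509 = 161, hash=48+161 mod 509 = 209
Option C: s[4]='f'->'i', delta=(9-6)*13^1 mod 509 = 39, hash=48+39 mod 509 = 87
Option D: s[5]='d'->'g', delta=(7-4)*13^0 mod 509 = 3, hash=48+3 mod 509 = 51
Option E: s[1]='d'->'f', delta=(6-4)*13^4 mod 509 = 114, hash=48+114 mod 509 = 162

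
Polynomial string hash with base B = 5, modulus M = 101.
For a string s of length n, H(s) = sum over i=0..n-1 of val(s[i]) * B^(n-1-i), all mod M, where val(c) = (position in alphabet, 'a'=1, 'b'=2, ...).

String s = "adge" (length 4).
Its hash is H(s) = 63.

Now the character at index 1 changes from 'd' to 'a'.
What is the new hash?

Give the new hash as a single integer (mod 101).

Answer: 89

Derivation:
val('d') = 4, val('a') = 1
Position k = 1, exponent = n-1-k = 2
B^2 mod M = 5^2 mod 101 = 25
Delta = (1 - 4) * 25 mod 101 = 26
New hash = (63 + 26) mod 101 = 89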